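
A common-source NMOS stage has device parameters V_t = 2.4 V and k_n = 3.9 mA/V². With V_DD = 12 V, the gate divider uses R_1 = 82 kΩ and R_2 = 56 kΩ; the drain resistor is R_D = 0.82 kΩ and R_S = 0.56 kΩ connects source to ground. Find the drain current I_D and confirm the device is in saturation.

V_G = V_DD·R_2/(R_1+R_2) = 12×56/138 = 4.87 V.
Assume saturation: I_D = (k_n/2)(V_GS − V_t)² with V_GS = V_G − I_D·R_S = 4.87 − 0.56·I_D.
Substituting gives 0.612·I_D² − 6.39·I_D + 11.9 = 0, with roots I_D = 2.42 or 8.03 mA.
The root I_D = 8.03 mA gives V_GS = 0.37 V ≤ V_t, so take I_D = 2.42 mA.
Then V_GS = 3.51 V and V_DS = V_DD − I_D(R_D+R_S) = 12 − 2.42×1.38 = 8.66 V.
Saturation requires V_DS ≥ V_GS − V_t = 1.11 V; 8.66 ≥ 1.11 ✓.

I_D ≈ 2.4 mA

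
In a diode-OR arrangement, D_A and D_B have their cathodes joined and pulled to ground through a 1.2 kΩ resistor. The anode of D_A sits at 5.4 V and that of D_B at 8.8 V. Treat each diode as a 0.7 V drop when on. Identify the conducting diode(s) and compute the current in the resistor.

Assume both conduct. Then node N would need to be at both 5.4−0.7 = 4.7 V and 8.8−0.7 = 8.1 V, which is impossible.
Assume only D_B conducts: V_N = 8.8 − 0.7 = 8.1 V, so I_R = 8.1/1.2 = 6.75 mA.
Check D_A: its anode-to-cathode voltage is 5.4 − 8.1 = -2.7 V < 0.7 V, so it is off. The assumption is consistent.

Only D_B conducts; I_R ≈ 6.8 mA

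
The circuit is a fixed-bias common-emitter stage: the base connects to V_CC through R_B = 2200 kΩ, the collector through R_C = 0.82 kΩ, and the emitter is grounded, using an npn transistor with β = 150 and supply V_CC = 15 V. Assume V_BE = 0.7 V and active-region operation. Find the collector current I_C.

Base loop: V_CC = I_B·R_B + V_BE, so I_B = (15 − 0.7)/2200 kΩ = 0.0065 mA.
In the active region I_C = β·I_B = 150 × 0.0065 = 0.975 mA.
Collector loop: V_CE = V_CC − I_C·R_C = 15 − 0.975×0.82 = 14.2 V.
Since V_CE = 14.2 V > V_CE(sat) ≈ 0.2 V, the transistor is in the active region as assumed.

I_C ≈ 0.98 mA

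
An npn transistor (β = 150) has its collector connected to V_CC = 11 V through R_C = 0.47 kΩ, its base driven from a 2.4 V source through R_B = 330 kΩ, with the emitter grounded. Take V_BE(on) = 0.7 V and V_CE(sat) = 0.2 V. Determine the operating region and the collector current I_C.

Assume active. Base-emitter loop: I_B = (V_BB − V_BE)/R_B = (2.4 − 0.7)/330 = 0.00515 mA.
I_C = β·I_B = 150×0.00515 = 0.773 mA.
V_CE = V_CC − I_C·R_C = 11 − 0.773×0.47 = 10.6 V > V_CE(sat), so the active-region assumption holds.

active; I_C ≈ 0.77 mA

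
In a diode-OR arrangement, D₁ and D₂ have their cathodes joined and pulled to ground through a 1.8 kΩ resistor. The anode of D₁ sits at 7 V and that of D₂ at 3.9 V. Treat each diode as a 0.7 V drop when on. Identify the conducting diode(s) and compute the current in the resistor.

Assume both conduct. Then node N would need to be at both 7−0.7 = 6.3 V and 3.9−0.7 = 3.2 V, which is impossible.
Assume only D₁ conducts: V_N = 7 − 0.7 = 6.3 V, so I_R = 6.3/1.8 = 3.5 mA.
Check D₂: its anode-to-cathode voltage is 3.9 − 6.3 = -2.4 V < 0.7 V, so it is off. The assumption is consistent.

Only D₁ conducts; I_R ≈ 3.5 mA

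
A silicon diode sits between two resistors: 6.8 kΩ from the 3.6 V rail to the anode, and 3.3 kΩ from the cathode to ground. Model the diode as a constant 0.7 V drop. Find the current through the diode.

The two resistors are in series with the diode, so KVL gives 3.6 = I·6.8 + 0.7 + I·3.3.
I = (3.6 − 0.7) / (6.8 + 3.3) kΩ = 2.9 / 10.1 = 0.287 mA.

I ≈ 0.29 mA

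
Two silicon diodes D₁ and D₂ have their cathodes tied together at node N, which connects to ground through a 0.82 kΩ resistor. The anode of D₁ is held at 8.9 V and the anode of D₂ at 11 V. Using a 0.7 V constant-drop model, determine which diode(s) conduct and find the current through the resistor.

Assume both conduct. Then node N would need to be at both 8.9−0.7 = 8.2 V and 11−0.7 = 10.3 V, which is impossible.
Assume only D₂ conducts: V_N = 11 − 0.7 = 10.3 V, so I_R = 10.3/0.82 = 12.6 mA.
Check D₁: its anode-to-cathode voltage is 8.9 − 10.3 = -1.4 V < 0.7 V, so it is off. The assumption is consistent.

Only D₂ conducts; I_R ≈ 13 mA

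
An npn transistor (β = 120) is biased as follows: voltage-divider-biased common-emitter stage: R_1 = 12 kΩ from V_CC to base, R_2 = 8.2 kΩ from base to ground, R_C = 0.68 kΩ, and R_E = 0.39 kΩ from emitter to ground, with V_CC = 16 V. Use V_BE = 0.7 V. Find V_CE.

Thevenize the base divider: V_Th = V_CC·R_2/(R_1+R_2) = 16×8.2/20.2 = 6.5 V, R_Th = R_1‖R_2 = 4.87 kΩ.
Base-emitter loop: V_Th = I_B·R_Th + V_BE + (β+1)I_B·R_E, so I_B = (6.5 − 0.7) / (4.87 + 121×0.39) = 0.111 mA.
I_C = β·I_B = 120×0.111 = 13.4 mA, and I_E = (β+1)I_B = 13.5 mA.
V_CE = V_CC − I_C·R_C − I_E·R_E = 16 − 13.4×0.68 − 13.5×0.39 = 1.66 V.
V_CE = 1.66 V > 0.2 V confirms active-region operation.

V_CE ≈ 1.7 V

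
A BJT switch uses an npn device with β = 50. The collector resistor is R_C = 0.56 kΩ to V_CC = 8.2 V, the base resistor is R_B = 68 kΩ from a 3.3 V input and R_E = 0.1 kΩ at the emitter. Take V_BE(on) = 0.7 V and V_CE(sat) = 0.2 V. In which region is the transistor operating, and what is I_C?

active; I_C ≈ 1.8 mA

Assume active. Base-emitter loop: I_B = (V_BB − V_BE)/(R_B + (β+1)R_E) = (3.3 − 0.7)/(68 + 51×0.1) = 0.0356 mA.
I_C = β·I_B = 50×0.0356 = 1.78 mA.
V_CE = V_CC − I_C·R_C − I_E·R_E = 8.2 − 1.78×0.56 − 1.81×0.1 = 7.02 V > V_CE(sat), so the active-region assumption holds.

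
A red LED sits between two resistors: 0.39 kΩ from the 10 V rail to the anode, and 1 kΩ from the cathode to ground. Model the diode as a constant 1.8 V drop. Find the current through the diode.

I ≈ 5.9 mA

The two resistors are in series with the diode, so KVL gives 10 = I·0.39 + 1.8 + I·1.
I = (10 − 1.8) / (0.39 + 1) kΩ = 8.2 / 1.39 = 5.9 mA.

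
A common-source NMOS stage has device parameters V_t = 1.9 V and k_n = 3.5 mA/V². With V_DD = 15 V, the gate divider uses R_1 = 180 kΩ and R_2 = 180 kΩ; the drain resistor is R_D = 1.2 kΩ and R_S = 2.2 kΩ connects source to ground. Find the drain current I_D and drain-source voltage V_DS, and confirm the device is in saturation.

V_G = V_DD·R_2/(R_1+R_2) = 15×180/360 = 7.5 V.
Assume saturation: I_D = (k_n/2)(V_GS − V_t)² with V_GS = V_G − I_D·R_S = 7.5 − 2.2·I_D.
Substituting gives 8.47·I_D² − 44.1·I_D + 54.9 = 0, with roots I_D = 2.05 or 3.16 mA.
The root I_D = 3.16 mA gives V_GS = 0.557 V ≤ V_t, so take I_D = 2.05 mA.
Then V_GS = 2.98 V and V_DS = V_DD − I_D(R_D+R_S) = 15 − 2.05×3.4 = 8.02 V.
Saturation requires V_DS ≥ V_GS − V_t = 1.08 V; 8.02 ≥ 1.08 ✓.

I_D ≈ 2.1 mA, V_DS ≈ 8 V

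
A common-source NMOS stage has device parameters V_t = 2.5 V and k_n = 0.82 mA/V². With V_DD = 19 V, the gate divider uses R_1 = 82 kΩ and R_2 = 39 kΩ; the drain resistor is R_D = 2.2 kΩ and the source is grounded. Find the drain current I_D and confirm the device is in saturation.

I_D ≈ 5.4 mA

V_G = V_DD·R_2/(R_1+R_2) = 19×39/121 = 6.12 V. With the source grounded, V_GS = V_G = 6.12 V.
Assume saturation: I_D = (k_n/2)(V_GS − V_t)² = (0.82/2)×(6.12 − 2.5)² = 0.41×3.62² = 5.38 mA.
V_DS = V_DD − I_D·R_D = 19 − 5.38×2.2 = 7.15 V.
Saturation requires V_DS ≥ V_GS − V_t = 3.62 V; 7.15 ≥ 3.62 ✓.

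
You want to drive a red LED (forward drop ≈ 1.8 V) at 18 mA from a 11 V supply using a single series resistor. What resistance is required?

R ≈ 0.51 kΩ

The resistor drops V_S − V_D = 11 − 1.8 = 9.2 V at 18 mA.
R = 9.2 V / 18 mA = 0.511 kΩ.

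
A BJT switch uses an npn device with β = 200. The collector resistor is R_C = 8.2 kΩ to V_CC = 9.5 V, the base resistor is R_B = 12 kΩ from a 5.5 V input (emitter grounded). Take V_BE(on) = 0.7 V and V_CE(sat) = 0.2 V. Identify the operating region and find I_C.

saturation; I_C ≈ 1.1 mA

Assume active: I_B = (5.5 − 0.7)/12 = 0.4 mA, giving I_C = β·I_B = 80 mA.
But then V_CE = 9.5 − 80×8.2 = -646 V < V_CE(sat) = 0.2 V — impossible in the active region.
So the transistor is saturated. With V_CE = 0.2 V, I_C = (V_CC − 0.2)/R_C = 9.3/8.2 = 1.13 mA.
Check: β·I_B = 80 mA > I_C = 1.13 mA, confirming saturation.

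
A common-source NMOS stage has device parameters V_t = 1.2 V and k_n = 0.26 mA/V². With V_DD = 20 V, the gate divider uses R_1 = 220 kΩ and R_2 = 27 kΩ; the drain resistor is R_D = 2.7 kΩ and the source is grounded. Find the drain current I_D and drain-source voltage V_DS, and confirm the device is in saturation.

V_G = V_DD·R_2/(R_1+R_2) = 20×27/247 = 2.19 V. With the source grounded, V_GS = V_G = 2.19 V.
Assume saturation: I_D = (k_n/2)(V_GS − V_t)² = (0.26/2)×(2.19 − 1.2)² = 0.13×0.986² = 0.126 mA.
V_DS = V_DD − I_D·R_D = 20 − 0.126×2.7 = 19.7 V.
Saturation requires V_DS ≥ V_GS − V_t = 0.986 V; 19.7 ≥ 0.986 ✓.

I_D ≈ 0.13 mA, V_DS ≈ 20 V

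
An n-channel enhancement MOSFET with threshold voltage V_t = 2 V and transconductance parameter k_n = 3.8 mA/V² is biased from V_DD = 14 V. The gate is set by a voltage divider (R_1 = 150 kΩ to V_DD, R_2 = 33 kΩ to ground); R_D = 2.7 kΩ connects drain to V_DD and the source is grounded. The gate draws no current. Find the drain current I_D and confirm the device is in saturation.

I_D ≈ 0.52 mA

V_G = V_DD·R_2/(R_1+R_2) = 14×33/183 = 2.52 V. With the source grounded, V_GS = V_G = 2.52 V.
Assume saturation: I_D = (k_n/2)(V_GS − V_t)² = (3.8/2)×(2.52 − 2)² = 1.9×0.525² = 0.523 mA.
V_DS = V_DD − I_D·R_D = 14 − 0.523×2.7 = 12.6 V.
Saturation requires V_DS ≥ V_GS − V_t = 0.525 V; 12.6 ≥ 0.525 ✓.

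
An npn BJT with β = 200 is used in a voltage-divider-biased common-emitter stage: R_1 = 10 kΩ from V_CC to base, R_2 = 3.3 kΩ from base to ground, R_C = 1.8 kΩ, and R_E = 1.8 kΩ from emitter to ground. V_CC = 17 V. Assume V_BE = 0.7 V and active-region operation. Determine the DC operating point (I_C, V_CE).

I_C ≈ 1.9 mA, V_CE ≈ 10 V

Thevenize the base divider: V_Th = V_CC·R_2/(R_1+R_2) = 17×3.3/13.3 = 4.22 V, R_Th = R_1‖R_2 = 2.48 kΩ.
Base-emitter loop: V_Th = I_B·R_Th + V_BE + (β+1)I_B·R_E, so I_B = (4.22 − 0.7) / (2.48 + 201×1.8) = 0.00966 mA.
I_C = β·I_B = 200×0.00966 = 1.93 mA, and I_E = (β+1)I_B = 1.94 mA.
V_CE = V_CC − I_C·R_C − I_E·R_E = 17 − 1.93×1.8 − 1.94×1.8 = 10 V.
V_CE = 10 V > 0.2 V confirms active-region operation.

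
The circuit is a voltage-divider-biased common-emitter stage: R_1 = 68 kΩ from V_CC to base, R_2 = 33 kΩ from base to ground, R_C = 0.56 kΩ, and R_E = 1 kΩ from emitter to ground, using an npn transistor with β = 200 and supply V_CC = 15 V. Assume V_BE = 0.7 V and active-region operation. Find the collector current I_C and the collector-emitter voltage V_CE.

I_C ≈ 3.8 mA, V_CE ≈ 9.1 V

Thevenize the base divider: V_Th = V_CC·R_2/(R_1+R_2) = 15×33/101 = 4.9 V, R_Th = R_1‖R_2 = 22.2 kΩ.
Base-emitter loop: V_Th = I_B·R_Th + V_BE + (β+1)I_B·R_E, so I_B = (4.9 − 0.7) / (22.2 + 201×1) = 0.0188 mA.
I_C = β·I_B = 200×0.0188 = 3.76 mA, and I_E = (β+1)I_B = 3.78 mA.
V_CE = V_CC − I_C·R_C − I_E·R_E = 15 − 3.76×0.56 − 3.78×1 = 9.11 V.
V_CE = 9.11 V > 0.2 V confirms active-region operation.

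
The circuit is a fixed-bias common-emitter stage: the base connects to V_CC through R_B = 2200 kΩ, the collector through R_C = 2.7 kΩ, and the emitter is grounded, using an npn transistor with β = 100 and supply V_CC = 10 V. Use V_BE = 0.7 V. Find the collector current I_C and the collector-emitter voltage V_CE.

Base loop: V_CC = I_B·R_B + V_BE, so I_B = (10 − 0.7)/2200 kΩ = 0.00423 mA.
In the active region I_C = β·I_B = 100 × 0.00423 = 0.423 mA.
Collector loop: V_CE = V_CC − I_C·R_C = 10 − 0.423×2.7 = 8.86 V.
Since V_CE = 8.86 V > V_CE(sat) ≈ 0.2 V, the transistor is in the active region as assumed.

I_C ≈ 0.42 mA, V_CE ≈ 8.9 V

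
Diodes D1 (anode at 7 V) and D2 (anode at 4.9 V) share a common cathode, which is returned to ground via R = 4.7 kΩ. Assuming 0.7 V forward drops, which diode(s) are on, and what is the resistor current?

Assume both conduct. Then node N would need to be at both 7−0.7 = 6.3 V and 4.9−0.7 = 4.2 V, which is impossible.
Assume only D1 conducts: V_N = 7 − 0.7 = 6.3 V, so I_R = 6.3/4.7 = 1.34 mA.
Check D2: its anode-to-cathode voltage is 4.9 − 6.3 = -1.4 V < 0.7 V, so it is off. The assumption is consistent.

Only D1 conducts; I_R ≈ 1.3 mA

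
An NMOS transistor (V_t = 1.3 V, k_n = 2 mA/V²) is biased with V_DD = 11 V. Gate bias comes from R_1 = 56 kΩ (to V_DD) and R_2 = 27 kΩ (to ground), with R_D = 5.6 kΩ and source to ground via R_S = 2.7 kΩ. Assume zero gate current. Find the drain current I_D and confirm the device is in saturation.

I_D ≈ 0.57 mA

V_G = V_DD·R_2/(R_1+R_2) = 11×27/83 = 3.58 V.
Assume saturation: I_D = (k_n/2)(V_GS − V_t)² with V_GS = V_G − I_D·R_S = 3.58 − 2.7·I_D.
Substituting gives 7.29·I_D² − 13.3·I_D + 5.19 = 0, with roots I_D = 0.565 or 1.26 mA.
The root I_D = 1.26 mA gives V_GS = 0.178 V ≤ V_t, so take I_D = 0.565 mA.
Then V_GS = 2.05 V and V_DS = V_DD − I_D(R_D+R_S) = 11 − 0.565×8.3 = 6.31 V.
Saturation requires V_DS ≥ V_GS − V_t = 0.752 V; 6.31 ≥ 0.752 ✓.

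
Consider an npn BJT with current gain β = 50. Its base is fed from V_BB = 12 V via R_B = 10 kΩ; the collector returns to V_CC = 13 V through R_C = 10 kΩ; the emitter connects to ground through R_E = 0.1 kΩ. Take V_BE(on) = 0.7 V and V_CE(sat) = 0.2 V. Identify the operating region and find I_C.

Assume active: I_B = (12 − 0.7)/(10 + 51×0.1) = 0.748 mA, I_C = β·I_B = 37.4 mA.
Then V_CE = 13 − 37.4×10 − 38.2×0.1 = -365 V < 0.2 V — the active assumption fails.
Re-solve with V_CE = 0.2 V. KCL at the emitter: V_E/R_E = (V_BB−0.7−V_E)/R_B + (V_CC−0.2−V_E)/R_C, giving V_E = 0.236 V.
I_C = (V_CC − 0.2 − V_E)/R_C = (12.8 − 0.236)/10 = 1.26 mA.
Check: I_B = (11.3 − 0.236)/10 = 1.11 mA, and β·I_B = 55.3 mA > I_C, confirming saturation.

saturation; I_C ≈ 1.3 mA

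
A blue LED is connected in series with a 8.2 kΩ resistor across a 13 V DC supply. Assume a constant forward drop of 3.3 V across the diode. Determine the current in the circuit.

KVL around the loop: 13 = V_D + I·R = 3.3 + I × 8.2 kΩ.
So I = (13 − 3.3) / 8.2 kΩ = 9.7 / 8.2 = 1.18 mA.

I ≈ 1.2 mA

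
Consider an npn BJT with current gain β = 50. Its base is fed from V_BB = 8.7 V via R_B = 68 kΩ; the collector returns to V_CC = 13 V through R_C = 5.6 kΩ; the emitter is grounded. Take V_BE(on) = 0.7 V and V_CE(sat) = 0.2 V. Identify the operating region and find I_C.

Assume active: I_B = (8.7 − 0.7)/68 = 0.118 mA, giving I_C = β·I_B = 5.88 mA.
But then V_CE = 13 − 5.88×5.6 = -19.9 V < V_CE(sat) = 0.2 V — impossible in the active region.
So the transistor is saturated. With V_CE = 0.2 V, I_C = (V_CC − 0.2)/R_C = 12.8/5.6 = 2.29 mA.
Check: β·I_B = 5.88 mA > I_C = 2.29 mA, confirming saturation.

saturation; I_C ≈ 2.3 mA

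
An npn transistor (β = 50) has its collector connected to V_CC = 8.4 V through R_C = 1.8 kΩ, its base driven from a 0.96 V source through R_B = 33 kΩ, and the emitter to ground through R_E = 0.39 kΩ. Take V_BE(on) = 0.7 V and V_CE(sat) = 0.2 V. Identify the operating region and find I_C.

Assume active. Base-emitter loop: I_B = (V_BB − V_BE)/(R_B + (β+1)R_E) = (0.96 − 0.7)/(33 + 51×0.39) = 0.00492 mA.
I_C = β·I_B = 50×0.00492 = 0.246 mA.
V_CE = V_CC − I_C·R_C − I_E·R_E = 8.4 − 0.246×1.8 − 0.251×0.39 = 7.86 V > V_CE(sat), so the active-region assumption holds.

active; I_C ≈ 0.25 mA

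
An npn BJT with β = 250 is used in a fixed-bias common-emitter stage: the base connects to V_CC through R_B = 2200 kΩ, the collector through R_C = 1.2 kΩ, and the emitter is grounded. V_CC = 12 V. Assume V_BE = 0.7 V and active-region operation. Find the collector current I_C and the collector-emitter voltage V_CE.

I_C ≈ 1.3 mA, V_CE ≈ 10 V

Base loop: V_CC = I_B·R_B + V_BE, so I_B = (12 − 0.7)/2200 kΩ = 0.00514 mA.
In the active region I_C = β·I_B = 250 × 0.00514 = 1.28 mA.
Collector loop: V_CE = V_CC − I_C·R_C = 12 − 1.28×1.2 = 10.5 V.
Since V_CE = 10.5 V > V_CE(sat) ≈ 0.2 V, the transistor is in the active region as assumed.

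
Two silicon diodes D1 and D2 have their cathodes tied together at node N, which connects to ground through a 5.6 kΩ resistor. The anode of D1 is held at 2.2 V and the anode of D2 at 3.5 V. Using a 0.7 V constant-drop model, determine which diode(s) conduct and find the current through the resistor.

Assume both conduct. Then node N would need to be at both 2.2−0.7 = 1.5 V and 3.5−0.7 = 2.8 V, which is impossible.
Assume only D2 conducts: V_N = 3.5 − 0.7 = 2.8 V, so I_R = 2.8/5.6 = 0.5 mA.
Check D1: its anode-to-cathode voltage is 2.2 − 2.8 = -0.6 V < 0.7 V, so it is off. The assumption is consistent.

Only D2 conducts; I_R ≈ 0.5 mA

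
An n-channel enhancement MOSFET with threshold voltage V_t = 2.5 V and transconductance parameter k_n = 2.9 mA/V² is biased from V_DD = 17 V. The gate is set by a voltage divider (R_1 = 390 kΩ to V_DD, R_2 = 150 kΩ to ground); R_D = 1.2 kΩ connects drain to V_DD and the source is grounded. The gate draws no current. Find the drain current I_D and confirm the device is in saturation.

V_G = V_DD·R_2/(R_1+R_2) = 17×150/540 = 4.72 V. With the source grounded, V_GS = V_G = 4.72 V.
Assume saturation: I_D = (k_n/2)(V_GS − V_t)² = (2.9/2)×(4.72 − 2.5)² = 1.45×2.22² = 7.16 mA.
V_DS = V_DD − I_D·R_D = 17 − 7.16×1.2 = 8.41 V.
Saturation requires V_DS ≥ V_GS − V_t = 2.22 V; 8.41 ≥ 2.22 ✓.

I_D ≈ 7.2 mA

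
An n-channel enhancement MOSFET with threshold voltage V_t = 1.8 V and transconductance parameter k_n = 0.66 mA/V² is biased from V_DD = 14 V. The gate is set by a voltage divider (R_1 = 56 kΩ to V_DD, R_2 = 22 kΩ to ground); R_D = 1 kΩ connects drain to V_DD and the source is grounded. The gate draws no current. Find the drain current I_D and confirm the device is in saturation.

I_D ≈ 1.5 mA

V_G = V_DD·R_2/(R_1+R_2) = 14×22/78 = 3.95 V. With the source grounded, V_GS = V_G = 3.95 V.
Assume saturation: I_D = (k_n/2)(V_GS − V_t)² = (0.66/2)×(3.95 − 1.8)² = 0.33×2.15² = 1.52 mA.
V_DS = V_DD − I_D·R_D = 14 − 1.52×1 = 12.5 V.
Saturation requires V_DS ≥ V_GS − V_t = 2.15 V; 12.5 ≥ 2.15 ✓.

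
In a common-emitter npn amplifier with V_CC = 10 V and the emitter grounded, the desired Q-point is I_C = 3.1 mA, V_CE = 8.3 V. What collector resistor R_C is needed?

Collector loop: V_CC = I_C·R_C + V_CE.
R_C = (V_CC − V_CE)/I_C = (10 − 8.3)/3.1 = 0.548 kΩ.

R_C ≈ 0.55 kΩ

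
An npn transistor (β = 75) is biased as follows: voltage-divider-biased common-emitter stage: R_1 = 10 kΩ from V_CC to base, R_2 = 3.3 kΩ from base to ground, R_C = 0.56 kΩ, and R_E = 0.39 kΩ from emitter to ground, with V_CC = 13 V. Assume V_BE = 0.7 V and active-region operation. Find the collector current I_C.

Thevenize the base divider: V_Th = V_CC·R_2/(R_1+R_2) = 13×3.3/13.3 = 3.23 V, R_Th = R_1‖R_2 = 2.48 kΩ.
Base-emitter loop: V_Th = I_B·R_Th + V_BE + (β+1)I_B·R_E, so I_B = (3.23 − 0.7) / (2.48 + 76×0.39) = 0.0786 mA.
I_C = β·I_B = 75×0.0786 = 5.9 mA, and I_E = (β+1)I_B = 5.98 mA.
V_CE = V_CC − I_C·R_C − I_E·R_E = 13 − 5.9×0.56 − 5.98×0.39 = 7.37 V.
V_CE = 7.37 V > 0.2 V confirms active-region operation.

I_C ≈ 5.9 mA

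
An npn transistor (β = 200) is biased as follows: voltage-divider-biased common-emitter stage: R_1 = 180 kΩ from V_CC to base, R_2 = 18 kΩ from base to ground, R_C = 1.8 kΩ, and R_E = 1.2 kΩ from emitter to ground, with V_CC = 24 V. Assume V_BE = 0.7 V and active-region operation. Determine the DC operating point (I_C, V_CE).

I_C ≈ 1.2 mA, V_CE ≈ 21 V

Thevenize the base divider: V_Th = V_CC·R_2/(R_1+R_2) = 24×18/198 = 2.18 V, R_Th = R_1‖R_2 = 16.4 kΩ.
Base-emitter loop: V_Th = I_B·R_Th + V_BE + (β+1)I_B·R_E, so I_B = (2.18 − 0.7) / (16.4 + 201×1.2) = 0.00575 mA.
I_C = β·I_B = 200×0.00575 = 1.15 mA, and I_E = (β+1)I_B = 1.16 mA.
V_CE = V_CC − I_C·R_C − I_E·R_E = 24 − 1.15×1.8 − 1.16×1.2 = 20.5 V.
V_CE = 20.5 V > 0.2 V confirms active-region operation.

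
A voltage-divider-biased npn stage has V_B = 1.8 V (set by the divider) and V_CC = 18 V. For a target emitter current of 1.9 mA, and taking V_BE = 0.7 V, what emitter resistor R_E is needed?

R_E ≈ 0.58 kΩ

V_E = V_B − V_BE = 1.8 − 0.7 = 1.1 V.
R_E = V_E / I_E = 1.1 / 1.9 = 0.579 kΩ.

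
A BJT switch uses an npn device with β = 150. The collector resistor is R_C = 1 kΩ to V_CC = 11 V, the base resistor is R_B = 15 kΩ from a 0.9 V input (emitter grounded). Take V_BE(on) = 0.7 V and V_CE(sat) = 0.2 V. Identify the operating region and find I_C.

Assume active. Base-emitter loop: I_B = (V_BB − V_BE)/R_B = (0.9 − 0.7)/15 = 0.0133 mA.
I_C = β·I_B = 150×0.0133 = 2 mA.
V_CE = V_CC − I_C·R_C = 11 − 2×1 = 9 V > V_CE(sat), so the active-region assumption holds.

active; I_C ≈ 2 mA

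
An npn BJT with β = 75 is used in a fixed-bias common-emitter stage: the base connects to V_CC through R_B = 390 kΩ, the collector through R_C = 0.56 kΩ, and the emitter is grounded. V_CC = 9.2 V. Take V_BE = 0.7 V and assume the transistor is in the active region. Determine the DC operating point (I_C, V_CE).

Base loop: V_CC = I_B·R_B + V_BE, so I_B = (9.2 − 0.7)/390 kΩ = 0.0218 mA.
In the active region I_C = β·I_B = 75 × 0.0218 = 1.63 mA.
Collector loop: V_CE = V_CC − I_C·R_C = 9.2 − 1.63×0.56 = 8.28 V.
Since V_CE = 8.28 V > V_CE(sat) ≈ 0.2 V, the transistor is in the active region as assumed.

I_C ≈ 1.6 mA, V_CE ≈ 8.3 V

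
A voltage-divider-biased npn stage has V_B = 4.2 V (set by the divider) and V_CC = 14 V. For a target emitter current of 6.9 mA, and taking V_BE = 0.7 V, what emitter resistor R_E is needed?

R_E ≈ 0.51 kΩ

V_E = V_B − V_BE = 4.2 − 0.7 = 3.5 V.
R_E = V_E / I_E = 3.5 / 6.9 = 0.507 kΩ.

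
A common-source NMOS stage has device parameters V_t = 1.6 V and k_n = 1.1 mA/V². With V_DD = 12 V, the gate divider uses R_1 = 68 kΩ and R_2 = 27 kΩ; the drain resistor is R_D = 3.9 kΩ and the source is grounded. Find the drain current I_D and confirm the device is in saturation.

V_G = V_DD·R_2/(R_1+R_2) = 12×27/95 = 3.41 V. With the source grounded, V_GS = V_G = 3.41 V.
Assume saturation: I_D = (k_n/2)(V_GS − V_t)² = (1.1/2)×(3.41 − 1.6)² = 0.55×1.81² = 1.8 mA.
V_DS = V_DD − I_D·R_D = 12 − 1.8×3.9 = 4.97 V.
Saturation requires V_DS ≥ V_GS − V_t = 1.81 V; 4.97 ≥ 1.81 ✓.

I_D ≈ 1.8 mA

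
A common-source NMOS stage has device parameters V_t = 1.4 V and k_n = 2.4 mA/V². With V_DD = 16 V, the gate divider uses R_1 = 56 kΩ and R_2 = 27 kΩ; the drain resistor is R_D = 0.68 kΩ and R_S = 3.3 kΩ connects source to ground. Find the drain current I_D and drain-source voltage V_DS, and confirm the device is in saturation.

I_D ≈ 0.89 mA, V_DS ≈ 12 V

V_G = V_DD·R_2/(R_1+R_2) = 16×27/83 = 5.2 V.
Assume saturation: I_D = (k_n/2)(V_GS − V_t)² with V_GS = V_G − I_D·R_S = 5.2 − 3.3·I_D.
Substituting gives 13.1·I_D² − 31.1·I_D + 17.4 = 0, with roots I_D = 0.892 or 1.49 mA.
The root I_D = 1.49 mA gives V_GS = 0.285 V ≤ V_t, so take I_D = 0.892 mA.
Then V_GS = 2.26 V and V_DS = V_DD − I_D(R_D+R_S) = 16 − 0.892×3.98 = 12.5 V.
Saturation requires V_DS ≥ V_GS − V_t = 0.862 V; 12.5 ≥ 0.862 ✓.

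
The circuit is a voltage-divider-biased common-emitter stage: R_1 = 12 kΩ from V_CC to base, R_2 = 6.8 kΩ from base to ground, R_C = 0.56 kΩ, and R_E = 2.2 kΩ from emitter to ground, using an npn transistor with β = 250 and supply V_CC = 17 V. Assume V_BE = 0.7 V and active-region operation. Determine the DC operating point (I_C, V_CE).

I_C ≈ 2.4 mA, V_CE ≈ 10 V

Thevenize the base divider: V_Th = V_CC·R_2/(R_1+R_2) = 17×6.8/18.8 = 6.15 V, R_Th = R_1‖R_2 = 4.34 kΩ.
Base-emitter loop: V_Th = I_B·R_Th + V_BE + (β+1)I_B·R_E, so I_B = (6.15 − 0.7) / (4.34 + 251×2.2) = 0.00979 mA.
I_C = β·I_B = 250×0.00979 = 2.45 mA, and I_E = (β+1)I_B = 2.46 mA.
V_CE = V_CC − I_C·R_C − I_E·R_E = 17 − 2.45×0.56 − 2.46×2.2 = 10.2 V.
V_CE = 10.2 V > 0.2 V confirms active-region operation.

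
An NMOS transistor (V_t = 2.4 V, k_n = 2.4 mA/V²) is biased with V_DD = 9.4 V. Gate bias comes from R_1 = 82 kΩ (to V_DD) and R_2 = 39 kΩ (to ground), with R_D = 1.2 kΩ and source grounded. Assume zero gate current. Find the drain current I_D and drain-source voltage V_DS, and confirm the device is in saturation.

I_D ≈ 0.48 mA, V_DS ≈ 8.8 V

V_G = V_DD·R_2/(R_1+R_2) = 9.4×39/121 = 3.03 V. With the source grounded, V_GS = V_G = 3.03 V.
Assume saturation: I_D = (k_n/2)(V_GS − V_t)² = (2.4/2)×(3.03 − 2.4)² = 1.2×0.63² = 0.476 mA.
V_DS = V_DD − I_D·R_D = 9.4 − 0.476×1.2 = 8.83 V.
Saturation requires V_DS ≥ V_GS − V_t = 0.63 V; 8.83 ≥ 0.63 ✓.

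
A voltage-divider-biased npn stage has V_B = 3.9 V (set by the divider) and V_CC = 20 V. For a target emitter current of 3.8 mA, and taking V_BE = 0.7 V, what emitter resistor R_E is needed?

V_E = V_B − V_BE = 3.9 − 0.7 = 3.2 V.
R_E = V_E / I_E = 3.2 / 3.8 = 0.842 kΩ.

R_E ≈ 0.84 kΩ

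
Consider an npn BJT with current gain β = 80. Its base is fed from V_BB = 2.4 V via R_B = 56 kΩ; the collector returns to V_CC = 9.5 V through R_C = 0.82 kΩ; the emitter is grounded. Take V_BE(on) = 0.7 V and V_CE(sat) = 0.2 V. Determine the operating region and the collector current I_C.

active; I_C ≈ 2.4 mA

Assume active. Base-emitter loop: I_B = (V_BB − V_BE)/R_B = (2.4 − 0.7)/56 = 0.0304 mA.
I_C = β·I_B = 80×0.0304 = 2.43 mA.
V_CE = V_CC − I_C·R_C = 9.5 − 2.43×0.82 = 7.51 V > V_CE(sat), so the active-region assumption holds.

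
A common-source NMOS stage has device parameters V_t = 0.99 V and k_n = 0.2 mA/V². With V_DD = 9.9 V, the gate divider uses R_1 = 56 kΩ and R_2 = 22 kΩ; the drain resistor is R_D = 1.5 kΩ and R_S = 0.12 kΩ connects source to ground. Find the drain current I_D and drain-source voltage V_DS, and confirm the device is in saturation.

V_G = V_DD·R_2/(R_1+R_2) = 9.9×22/78 = 2.79 V.
Assume saturation: I_D = (k_n/2)(V_GS − V_t)² with V_GS = V_G − I_D·R_S = 2.79 − 0.12·I_D.
Substituting gives 0.00144·I_D² − 1.04·I_D + 0.325 = 0, with roots I_D = 0.311 or 724 mA.
The root I_D = 724 mA gives V_GS = -84.1 V ≤ V_t, so take I_D = 0.311 mA.
Then V_GS = 2.75 V and V_DS = V_DD − I_D(R_D+R_S) = 9.9 − 0.311×1.62 = 9.4 V.
Saturation requires V_DS ≥ V_GS − V_t = 1.76 V; 9.4 ≥ 1.76 ✓.

I_D ≈ 0.31 mA, V_DS ≈ 9.4 V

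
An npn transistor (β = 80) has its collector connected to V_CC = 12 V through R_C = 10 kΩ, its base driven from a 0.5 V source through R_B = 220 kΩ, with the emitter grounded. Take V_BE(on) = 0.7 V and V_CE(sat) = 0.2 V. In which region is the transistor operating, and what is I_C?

cutoff; I_C ≈ 0

V_BB = 0.5 V ≤ V_BE(on) = 0.7 V, so the base-emitter junction is not forward biased.
The transistor is in cutoff: I_B = I_C = 0.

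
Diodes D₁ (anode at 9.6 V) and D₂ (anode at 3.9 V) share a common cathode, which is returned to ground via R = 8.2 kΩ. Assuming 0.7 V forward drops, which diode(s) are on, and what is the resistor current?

Only D₁ conducts; I_R ≈ 1.1 mA

Assume both conduct. Then node N would need to be at both 9.6−0.7 = 8.9 V and 3.9−0.7 = 3.2 V, which is impossible.
Assume only D₁ conducts: V_N = 9.6 − 0.7 = 8.9 V, so I_R = 8.9/8.2 = 1.09 mA.
Check D₂: its anode-to-cathode voltage is 3.9 − 8.9 = -5 V < 0.7 V, so it is off. The assumption is consistent.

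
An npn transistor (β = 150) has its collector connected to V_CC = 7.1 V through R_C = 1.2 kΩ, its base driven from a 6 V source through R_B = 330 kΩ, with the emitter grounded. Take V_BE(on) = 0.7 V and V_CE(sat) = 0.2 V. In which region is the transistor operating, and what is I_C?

active; I_C ≈ 2.4 mA

Assume active. Base-emitter loop: I_B = (V_BB − V_BE)/R_B = (6 − 0.7)/330 = 0.0161 mA.
I_C = β·I_B = 150×0.0161 = 2.41 mA.
V_CE = V_CC − I_C·R_C = 7.1 − 2.41×1.2 = 4.21 V > V_CE(sat), so the active-region assumption holds.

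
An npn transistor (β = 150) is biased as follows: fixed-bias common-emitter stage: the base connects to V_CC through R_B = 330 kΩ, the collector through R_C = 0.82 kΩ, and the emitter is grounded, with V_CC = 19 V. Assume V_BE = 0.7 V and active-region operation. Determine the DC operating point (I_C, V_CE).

I_C ≈ 8.3 mA, V_CE ≈ 12 V

Base loop: V_CC = I_B·R_B + V_BE, so I_B = (19 − 0.7)/330 kΩ = 0.0555 mA.
In the active region I_C = β·I_B = 150 × 0.0555 = 8.32 mA.
Collector loop: V_CE = V_CC − I_C·R_C = 19 − 8.32×0.82 = 12.2 V.
Since V_CE = 12.2 V > V_CE(sat) ≈ 0.2 V, the transistor is in the active region as assumed.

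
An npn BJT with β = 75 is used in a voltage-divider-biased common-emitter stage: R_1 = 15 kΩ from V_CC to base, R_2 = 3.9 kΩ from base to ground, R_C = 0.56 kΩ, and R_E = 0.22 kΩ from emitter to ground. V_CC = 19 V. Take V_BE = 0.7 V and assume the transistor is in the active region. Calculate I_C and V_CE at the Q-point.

I_C ≈ 12 mA, V_CE ≈ 9.5 V

Thevenize the base divider: V_Th = V_CC·R_2/(R_1+R_2) = 19×3.9/18.9 = 3.92 V, R_Th = R_1‖R_2 = 3.1 kΩ.
Base-emitter loop: V_Th = I_B·R_Th + V_BE + (β+1)I_B·R_E, so I_B = (3.92 − 0.7) / (3.1 + 76×0.22) = 0.163 mA.
I_C = β·I_B = 75×0.163 = 12.2 mA, and I_E = (β+1)I_B = 12.4 mA.
V_CE = V_CC − I_C·R_C − I_E·R_E = 19 − 12.2×0.56 − 12.4×0.22 = 9.46 V.
V_CE = 9.46 V > 0.2 V confirms active-region operation.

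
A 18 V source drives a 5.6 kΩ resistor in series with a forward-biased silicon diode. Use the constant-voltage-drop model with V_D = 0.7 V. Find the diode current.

KVL around the loop: 18 = V_D + I·R = 0.7 + I × 5.6 kΩ.
So I = (18 − 0.7) / 5.6 kΩ = 17.3 / 5.6 = 3.09 mA.

I ≈ 3.1 mA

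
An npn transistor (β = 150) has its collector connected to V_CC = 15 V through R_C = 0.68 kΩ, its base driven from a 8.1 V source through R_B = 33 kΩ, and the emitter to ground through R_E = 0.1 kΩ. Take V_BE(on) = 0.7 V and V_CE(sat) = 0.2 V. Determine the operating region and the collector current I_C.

Assume active: I_B = (8.1 − 0.7)/(33 + 151×0.1) = 0.154 mA, I_C = β·I_B = 23.1 mA.
Then V_CE = 15 − 23.1×0.68 − 23.2×0.1 = -3.02 V < 0.2 V — the active assumption fails.
Re-solve with V_CE = 0.2 V. KCL at the emitter: V_E/R_E = (V_BB−0.7−V_E)/R_B + (V_CC−0.2−V_E)/R_C, giving V_E = 1.91 V.
I_C = (V_CC − 0.2 − V_E)/R_C = (14.8 − 1.91)/0.68 = 19 mA.
Check: I_B = (7.4 − 1.91)/33 = 0.166 mA, and β·I_B = 24.9 mA > I_C, confirming saturation.

saturation; I_C ≈ 19 mA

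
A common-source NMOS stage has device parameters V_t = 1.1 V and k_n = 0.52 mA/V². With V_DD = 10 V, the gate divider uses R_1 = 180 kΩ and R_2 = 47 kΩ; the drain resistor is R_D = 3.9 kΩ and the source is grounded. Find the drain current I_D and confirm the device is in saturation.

V_G = V_DD·R_2/(R_1+R_2) = 10×47/227 = 2.07 V. With the source grounded, V_GS = V_G = 2.07 V.
Assume saturation: I_D = (k_n/2)(V_GS − V_t)² = (0.52/2)×(2.07 − 1.1)² = 0.26×0.97² = 0.245 mA.
V_DS = V_DD − I_D·R_D = 10 − 0.245×3.9 = 9.04 V.
Saturation requires V_DS ≥ V_GS − V_t = 0.97 V; 9.04 ≥ 0.97 ✓.

I_D ≈ 0.24 mA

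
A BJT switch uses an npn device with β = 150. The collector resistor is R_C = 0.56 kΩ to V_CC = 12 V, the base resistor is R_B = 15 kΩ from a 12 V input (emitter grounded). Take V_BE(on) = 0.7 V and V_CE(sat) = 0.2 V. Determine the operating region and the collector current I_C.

saturation; I_C ≈ 21 mA

Assume active: I_B = (12 − 0.7)/15 = 0.753 mA, giving I_C = β·I_B = 113 mA.
But then V_CE = 12 − 113×0.56 = -51.3 V < V_CE(sat) = 0.2 V — impossible in the active region.
So the transistor is saturated. With V_CE = 0.2 V, I_C = (V_CC − 0.2)/R_C = 11.8/0.56 = 21.1 mA.
Check: β·I_B = 113 mA > I_C = 21.1 mA, confirming saturation.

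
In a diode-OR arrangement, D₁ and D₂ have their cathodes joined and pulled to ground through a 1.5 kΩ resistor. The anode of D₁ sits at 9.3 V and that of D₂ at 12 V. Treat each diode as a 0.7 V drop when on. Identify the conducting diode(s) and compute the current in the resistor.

Assume both conduct. Then node N would need to be at both 9.3−0.7 = 8.6 V and 12−0.7 = 11.3 V, which is impossible.
Assume only D₂ conducts: V_N = 12 − 0.7 = 11.3 V, so I_R = 11.3/1.5 = 7.53 mA.
Check D₁: its anode-to-cathode voltage is 9.3 − 11.3 = -2 V < 0.7 V, so it is off. The assumption is consistent.

Only D₂ conducts; I_R ≈ 7.5 mA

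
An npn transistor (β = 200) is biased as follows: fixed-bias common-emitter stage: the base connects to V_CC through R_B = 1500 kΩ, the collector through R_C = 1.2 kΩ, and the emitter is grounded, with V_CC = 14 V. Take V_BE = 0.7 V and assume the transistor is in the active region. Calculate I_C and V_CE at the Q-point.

I_C ≈ 1.8 mA, V_CE ≈ 12 V

Base loop: V_CC = I_B·R_B + V_BE, so I_B = (14 − 0.7)/1500 kΩ = 0.00887 mA.
In the active region I_C = β·I_B = 200 × 0.00887 = 1.77 mA.
Collector loop: V_CE = V_CC − I_C·R_C = 14 − 1.77×1.2 = 11.9 V.
Since V_CE = 11.9 V > V_CE(sat) ≈ 0.2 V, the transistor is in the active region as assumed.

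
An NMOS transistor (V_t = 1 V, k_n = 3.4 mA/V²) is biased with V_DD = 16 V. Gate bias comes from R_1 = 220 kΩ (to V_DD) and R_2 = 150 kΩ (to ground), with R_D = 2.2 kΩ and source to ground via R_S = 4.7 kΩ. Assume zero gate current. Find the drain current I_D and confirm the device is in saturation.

I_D ≈ 1 mA

V_G = V_DD·R_2/(R_1+R_2) = 16×150/370 = 6.49 V.
Assume saturation: I_D = (k_n/2)(V_GS − V_t)² with V_GS = V_G − I_D·R_S = 6.49 − 4.7·I_D.
Substituting gives 37.6·I_D² − 88.7·I_D + 51.2 = 0, with roots I_D = 1 or 1.36 mA.
The root I_D = 1.36 mA gives V_GS = 0.106 V ≤ V_t, so take I_D = 1 mA.
Then V_GS = 1.77 V and V_DS = V_DD − I_D(R_D+R_S) = 16 − 1×6.9 = 9.07 V.
Saturation requires V_DS ≥ V_GS − V_t = 0.768 V; 9.07 ≥ 0.768 ✓.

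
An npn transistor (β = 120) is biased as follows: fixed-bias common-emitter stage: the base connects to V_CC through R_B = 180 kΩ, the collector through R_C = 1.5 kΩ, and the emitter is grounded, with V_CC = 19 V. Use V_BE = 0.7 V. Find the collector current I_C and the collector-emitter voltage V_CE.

I_C ≈ 12 mA, V_CE ≈ 0.7 V

Base loop: V_CC = I_B·R_B + V_BE, so I_B = (19 − 0.7)/180 kΩ = 0.102 mA.
In the active region I_C = β·I_B = 120 × 0.102 = 12.2 mA.
Collector loop: V_CE = V_CC − I_C·R_C = 19 − 12.2×1.5 = 0.7 V.
Since V_CE = 0.7 V > V_CE(sat) ≈ 0.2 V, the transistor is in the active region as assumed.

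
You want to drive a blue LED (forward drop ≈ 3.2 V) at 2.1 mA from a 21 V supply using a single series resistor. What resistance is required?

The resistor drops V_S − V_D = 21 − 3.2 = 17.8 V at 2.1 mA.
R = 17.8 V / 2.1 mA = 8.48 kΩ.

R ≈ 8.5 kΩ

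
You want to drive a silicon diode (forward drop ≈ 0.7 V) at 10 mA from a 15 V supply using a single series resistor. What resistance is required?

R ≈ 1.4 kΩ

The resistor drops V_S − V_D = 15 − 0.7 = 14.3 V at 10 mA.
R = 14.3 V / 10 mA = 1.43 kΩ.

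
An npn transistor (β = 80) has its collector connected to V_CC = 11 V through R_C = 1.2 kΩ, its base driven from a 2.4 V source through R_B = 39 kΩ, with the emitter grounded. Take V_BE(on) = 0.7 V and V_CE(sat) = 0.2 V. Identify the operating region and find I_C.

Assume active. Base-emitter loop: I_B = (V_BB − V_BE)/R_B = (2.4 − 0.7)/39 = 0.0436 mA.
I_C = β·I_B = 80×0.0436 = 3.49 mA.
V_CE = V_CC − I_C·R_C = 11 − 3.49×1.2 = 6.82 V > V_CE(sat), so the active-region assumption holds.

active; I_C ≈ 3.5 mA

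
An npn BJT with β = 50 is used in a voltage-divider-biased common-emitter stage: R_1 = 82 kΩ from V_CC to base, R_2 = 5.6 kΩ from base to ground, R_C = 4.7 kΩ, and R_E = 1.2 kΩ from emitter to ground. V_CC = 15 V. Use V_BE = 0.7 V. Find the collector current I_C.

Thevenize the base divider: V_Th = V_CC·R_2/(R_1+R_2) = 15×5.6/87.6 = 0.959 V, R_Th = R_1‖R_2 = 5.24 kΩ.
Base-emitter loop: V_Th = I_B·R_Th + V_BE + (β+1)I_B·R_E, so I_B = (0.959 − 0.7) / (5.24 + 51×1.2) = 0.0039 mA.
I_C = β·I_B = 50×0.0039 = 0.195 mA, and I_E = (β+1)I_B = 0.199 mA.
V_CE = V_CC − I_C·R_C − I_E·R_E = 15 − 0.195×4.7 − 0.199×1.2 = 13.8 V.
V_CE = 13.8 V > 0.2 V confirms active-region operation.

I_C ≈ 0.19 mA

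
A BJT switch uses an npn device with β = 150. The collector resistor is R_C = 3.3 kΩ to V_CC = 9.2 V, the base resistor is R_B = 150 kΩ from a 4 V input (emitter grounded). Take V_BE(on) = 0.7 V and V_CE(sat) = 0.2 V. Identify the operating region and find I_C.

Assume active: I_B = (4 − 0.7)/150 = 0.022 mA, giving I_C = β·I_B = 3.3 mA.
But then V_CE = 9.2 − 3.3×3.3 = -1.69 V < V_CE(sat) = 0.2 V — impossible in the active region.
So the transistor is saturated. With V_CE = 0.2 V, I_C = (V_CC − 0.2)/R_C = 9/3.3 = 2.73 mA.
Check: β·I_B = 3.3 mA > I_C = 2.73 mA, confirming saturation.

saturation; I_C ≈ 2.7 mA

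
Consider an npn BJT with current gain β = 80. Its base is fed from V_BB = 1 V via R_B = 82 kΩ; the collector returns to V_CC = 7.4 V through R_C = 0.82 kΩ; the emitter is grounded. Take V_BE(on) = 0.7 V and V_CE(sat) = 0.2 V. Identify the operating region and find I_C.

active; I_C ≈ 0.29 mA

Assume active. Base-emitter loop: I_B = (V_BB − V_BE)/R_B = (1 − 0.7)/82 = 0.00366 mA.
I_C = β·I_B = 80×0.00366 = 0.293 mA.
V_CE = V_CC − I_C·R_C = 7.4 − 0.293×0.82 = 7.16 V > V_CE(sat), so the active-region assumption holds.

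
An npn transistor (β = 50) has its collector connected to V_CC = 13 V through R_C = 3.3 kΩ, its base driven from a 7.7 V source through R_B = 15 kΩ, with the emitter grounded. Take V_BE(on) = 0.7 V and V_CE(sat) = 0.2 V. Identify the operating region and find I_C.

Assume active: I_B = (7.7 − 0.7)/15 = 0.467 mA, giving I_C = β·I_B = 23.3 mA.
But then V_CE = 13 − 23.3×3.3 = -64 V < V_CE(sat) = 0.2 V — impossible in the active region.
So the transistor is saturated. With V_CE = 0.2 V, I_C = (V_CC − 0.2)/R_C = 12.8/3.3 = 3.88 mA.
Check: β·I_B = 23.3 mA > I_C = 3.88 mA, confirming saturation.

saturation; I_C ≈ 3.9 mA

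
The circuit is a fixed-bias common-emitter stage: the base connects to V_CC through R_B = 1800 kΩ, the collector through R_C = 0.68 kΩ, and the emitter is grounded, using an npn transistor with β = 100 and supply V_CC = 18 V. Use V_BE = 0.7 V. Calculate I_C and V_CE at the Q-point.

Base loop: V_CC = I_B·R_B + V_BE, so I_B = (18 − 0.7)/1800 kΩ = 0.00961 mA.
In the active region I_C = β·I_B = 100 × 0.00961 = 0.961 mA.
Collector loop: V_CE = V_CC − I_C·R_C = 18 − 0.961×0.68 = 17.3 V.
Since V_CE = 17.3 V > V_CE(sat) ≈ 0.2 V, the transistor is in the active region as assumed.

I_C ≈ 0.96 mA, V_CE ≈ 17 V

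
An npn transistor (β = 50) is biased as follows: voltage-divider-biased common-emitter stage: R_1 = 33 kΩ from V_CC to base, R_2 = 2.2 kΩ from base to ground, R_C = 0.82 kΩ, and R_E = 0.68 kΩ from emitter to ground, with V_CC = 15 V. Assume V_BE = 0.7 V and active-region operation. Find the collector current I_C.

Thevenize the base divider: V_Th = V_CC·R_2/(R_1+R_2) = 15×2.2/35.2 = 0.937 V, R_Th = R_1‖R_2 = 2.06 kΩ.
Base-emitter loop: V_Th = I_B·R_Th + V_BE + (β+1)I_B·R_E, so I_B = (0.937 − 0.7) / (2.06 + 51×0.68) = 0.00646 mA.
I_C = β·I_B = 50×0.00646 = 0.323 mA, and I_E = (β+1)I_B = 0.33 mA.
V_CE = V_CC − I_C·R_C − I_E·R_E = 15 − 0.323×0.82 − 0.33×0.68 = 14.5 V.
V_CE = 14.5 V > 0.2 V confirms active-region operation.

I_C ≈ 0.32 mA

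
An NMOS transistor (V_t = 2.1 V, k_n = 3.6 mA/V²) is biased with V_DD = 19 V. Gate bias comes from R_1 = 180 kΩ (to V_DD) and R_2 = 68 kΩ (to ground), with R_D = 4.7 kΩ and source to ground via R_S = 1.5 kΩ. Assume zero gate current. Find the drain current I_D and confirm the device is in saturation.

I_D ≈ 1.5 mA

V_G = V_DD·R_2/(R_1+R_2) = 19×68/248 = 5.21 V.
Assume saturation: I_D = (k_n/2)(V_GS − V_t)² with V_GS = V_G − I_D·R_S = 5.21 − 1.5·I_D.
Substituting gives 4.05·I_D² − 17.8·I_D + 17.4 = 0, with roots I_D = 1.47 or 2.92 mA.
The root I_D = 2.92 mA gives V_GS = 0.826 V ≤ V_t, so take I_D = 1.47 mA.
Then V_GS = 3 V and V_DS = V_DD − I_D(R_D+R_S) = 19 − 1.47×6.2 = 9.88 V.
Saturation requires V_DS ≥ V_GS − V_t = 0.904 V; 9.88 ≥ 0.904 ✓.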